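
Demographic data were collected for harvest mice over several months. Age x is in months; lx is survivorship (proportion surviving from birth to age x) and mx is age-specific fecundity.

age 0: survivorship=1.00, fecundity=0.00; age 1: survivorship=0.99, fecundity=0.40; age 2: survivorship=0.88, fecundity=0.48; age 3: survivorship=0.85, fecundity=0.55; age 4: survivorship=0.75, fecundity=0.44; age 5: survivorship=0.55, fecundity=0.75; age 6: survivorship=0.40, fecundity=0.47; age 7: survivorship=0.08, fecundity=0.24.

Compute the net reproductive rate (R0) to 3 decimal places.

lx·mx by age: 0, 0.396, 0.4224, 0.4675, 0.33, 0.4125, 0.188, 0.0192
R0 = Σ lx·mx = 2.2356 → 2.236

2.236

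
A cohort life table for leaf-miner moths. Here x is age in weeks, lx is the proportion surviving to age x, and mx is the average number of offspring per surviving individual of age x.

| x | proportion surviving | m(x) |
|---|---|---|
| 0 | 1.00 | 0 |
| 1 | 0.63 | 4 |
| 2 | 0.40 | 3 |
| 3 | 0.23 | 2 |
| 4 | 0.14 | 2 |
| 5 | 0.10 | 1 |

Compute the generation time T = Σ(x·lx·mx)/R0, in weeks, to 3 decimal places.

lx·mx: 0, 2.52, 1.2, 0.46, 0.28, 0.1 → R0 = 4.56
x·lx·mx: 0, 2.52, 2.4, 1.38, 1.12, 0.5 → Σ = 7.92
T = 7.92 / 4.56 = 1.736842… → 1.737

1.737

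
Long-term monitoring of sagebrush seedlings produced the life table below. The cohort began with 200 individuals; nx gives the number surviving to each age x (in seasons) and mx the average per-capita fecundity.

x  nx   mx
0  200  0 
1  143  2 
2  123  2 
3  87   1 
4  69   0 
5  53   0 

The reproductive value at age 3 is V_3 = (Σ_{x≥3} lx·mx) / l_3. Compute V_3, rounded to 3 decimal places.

lx = nx/n0 = nx/200: 1, 0.715, 0.615, 0.435, 0.345, 0.265
lx·mx for x ≥ 3: 0.435, 0, 0 → sum = 0.435
V_3 = 0.435 / l_3 = 0.435 / 0.435 = 1 → 1.000

1.000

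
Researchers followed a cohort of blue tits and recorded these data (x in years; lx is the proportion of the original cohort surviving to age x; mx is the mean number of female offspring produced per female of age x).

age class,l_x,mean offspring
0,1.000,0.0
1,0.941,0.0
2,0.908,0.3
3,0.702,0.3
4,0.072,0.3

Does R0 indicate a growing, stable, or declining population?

R0 = Σ lx·mx = 0 + 0 + 0.2724 + 0.2106 + 0.0216 = 0.5046
R0 < 1, so the population is declining.

declining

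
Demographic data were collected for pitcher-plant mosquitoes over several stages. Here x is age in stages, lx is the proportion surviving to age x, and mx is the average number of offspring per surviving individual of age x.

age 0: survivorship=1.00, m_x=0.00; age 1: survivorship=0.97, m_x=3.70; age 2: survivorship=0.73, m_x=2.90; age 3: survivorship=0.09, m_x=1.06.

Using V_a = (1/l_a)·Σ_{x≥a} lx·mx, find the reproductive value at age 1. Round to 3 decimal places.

5.981

lx·mx for x ≥ 1: 3.589, 2.117, 0.0954 → sum = 5.8014
V_1 = 5.8014 / l_1 = 5.8014 / 0.97 = 5.980825… → 5.981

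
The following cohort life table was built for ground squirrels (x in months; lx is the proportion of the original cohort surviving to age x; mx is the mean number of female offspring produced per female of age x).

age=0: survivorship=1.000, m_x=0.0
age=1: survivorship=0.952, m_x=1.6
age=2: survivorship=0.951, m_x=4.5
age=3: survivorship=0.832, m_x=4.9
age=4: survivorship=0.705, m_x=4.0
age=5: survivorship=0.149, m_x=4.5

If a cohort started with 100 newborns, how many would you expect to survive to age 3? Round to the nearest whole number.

83

Expected survivors = N0 · l_3 = 100 × 0.832 = 83.2 → 83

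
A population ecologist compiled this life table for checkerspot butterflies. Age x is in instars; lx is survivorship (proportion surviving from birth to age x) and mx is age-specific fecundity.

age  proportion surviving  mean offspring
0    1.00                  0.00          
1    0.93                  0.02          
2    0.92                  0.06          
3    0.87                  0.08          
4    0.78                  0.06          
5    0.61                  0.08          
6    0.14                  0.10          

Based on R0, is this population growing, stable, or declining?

R0 = Σ lx·mx = 0 + 0.0186 + 0.0552 + 0.0696 + 0.0468 + 0.0488 + 0.014 = 0.253
R0 < 1, so the population is declining.

declining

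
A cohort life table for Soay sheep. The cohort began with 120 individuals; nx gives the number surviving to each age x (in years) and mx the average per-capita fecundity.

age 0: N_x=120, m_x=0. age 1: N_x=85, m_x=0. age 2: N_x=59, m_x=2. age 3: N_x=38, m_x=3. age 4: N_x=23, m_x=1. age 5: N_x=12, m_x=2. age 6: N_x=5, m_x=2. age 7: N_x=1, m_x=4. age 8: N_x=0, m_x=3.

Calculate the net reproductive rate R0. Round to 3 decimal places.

2.442

lx = nx/n0 = nx/120: 1, 0.70833…, 0.49167…, 0.31667…, 0.19167…, 0.1, 0.04167…, 0.00833…, 0
lx·mx by age: 0, 0, 0.983333…, 0.95…, 0.191667…, 0.2, 0.083333…, 0.033333…, 0
R0 = Σ lx·mx = 2.441667… → 2.442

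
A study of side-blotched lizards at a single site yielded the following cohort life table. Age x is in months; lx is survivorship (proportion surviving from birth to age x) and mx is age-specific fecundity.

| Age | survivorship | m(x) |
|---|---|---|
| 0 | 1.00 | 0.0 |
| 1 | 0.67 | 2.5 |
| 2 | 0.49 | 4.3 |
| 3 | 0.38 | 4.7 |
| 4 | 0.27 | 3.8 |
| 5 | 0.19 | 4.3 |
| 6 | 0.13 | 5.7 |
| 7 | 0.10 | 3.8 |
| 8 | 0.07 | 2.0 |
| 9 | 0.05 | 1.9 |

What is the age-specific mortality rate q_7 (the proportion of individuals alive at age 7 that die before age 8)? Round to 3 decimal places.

0.300

q_7 = (l_7 − l_8) / l_7 = (0.1 − 0.07) / 0.1
     = 0.03 / 0.1 = 0.3 → 0.300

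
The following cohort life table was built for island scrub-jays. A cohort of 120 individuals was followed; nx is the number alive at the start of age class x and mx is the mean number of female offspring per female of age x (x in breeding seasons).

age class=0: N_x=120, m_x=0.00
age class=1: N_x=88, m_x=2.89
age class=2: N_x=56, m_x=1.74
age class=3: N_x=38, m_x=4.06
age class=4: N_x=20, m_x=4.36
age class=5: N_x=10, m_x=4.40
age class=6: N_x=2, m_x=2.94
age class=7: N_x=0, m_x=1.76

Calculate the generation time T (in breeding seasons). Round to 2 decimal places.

lx = nx/n0 = nx/120: 1, 0.73333…, 0.46667…, 0.31667…, 0.16667…, 0.08333…, 0.01667…, 0
lx·mx: 0, 2.119333…, 0.812…, 1.285667…, 0.726667…, 0.366667…, 0.049…, 0 → R0 = 5.359333…
x·lx·mx: 0, 2.119333…, 1.624…, 3.857…, 2.906667…, 1.833333…, 0.294…, 0 → Σ = 12.634333…
T = 12.634333… / 5.359333… = 2.357445… → 2.36

2.36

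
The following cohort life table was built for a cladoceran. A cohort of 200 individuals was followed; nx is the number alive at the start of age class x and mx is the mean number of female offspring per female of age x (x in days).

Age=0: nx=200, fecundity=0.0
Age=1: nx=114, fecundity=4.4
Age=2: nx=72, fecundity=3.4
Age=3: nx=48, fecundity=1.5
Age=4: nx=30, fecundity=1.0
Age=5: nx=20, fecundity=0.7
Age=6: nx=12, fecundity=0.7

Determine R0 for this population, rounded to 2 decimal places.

lx = nx/n0 = nx/200: 1, 0.57, 0.36, 0.24, 0.15, 0.1, 0.06
lx·mx by age: 0, 2.508, 1.224, 0.36, 0.15, 0.07, 0.042
R0 = Σ lx·mx = 4.354 → 4.35

4.35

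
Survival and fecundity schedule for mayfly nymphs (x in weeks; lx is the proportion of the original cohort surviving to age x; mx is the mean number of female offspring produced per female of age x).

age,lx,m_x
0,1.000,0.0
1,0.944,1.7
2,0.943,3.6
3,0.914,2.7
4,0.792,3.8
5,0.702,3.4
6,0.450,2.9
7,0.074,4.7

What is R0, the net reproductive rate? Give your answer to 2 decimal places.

lx·mx by age: 0, 1.6048, 3.3948, 2.4678, 3.0096, 2.3868, 1.305, 0.3478
R0 = Σ lx·mx = 14.5166 → 14.52

14.52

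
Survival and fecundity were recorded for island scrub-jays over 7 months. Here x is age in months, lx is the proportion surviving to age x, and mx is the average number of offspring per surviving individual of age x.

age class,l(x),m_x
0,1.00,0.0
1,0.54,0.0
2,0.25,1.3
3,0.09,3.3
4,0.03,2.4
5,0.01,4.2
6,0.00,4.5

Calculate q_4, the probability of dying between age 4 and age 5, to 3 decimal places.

0.667

q_4 = (l_4 − l_5) / l_4 = (0.03 − 0.01) / 0.03
     = 0.02 / 0.03 = 0.666667… → 0.667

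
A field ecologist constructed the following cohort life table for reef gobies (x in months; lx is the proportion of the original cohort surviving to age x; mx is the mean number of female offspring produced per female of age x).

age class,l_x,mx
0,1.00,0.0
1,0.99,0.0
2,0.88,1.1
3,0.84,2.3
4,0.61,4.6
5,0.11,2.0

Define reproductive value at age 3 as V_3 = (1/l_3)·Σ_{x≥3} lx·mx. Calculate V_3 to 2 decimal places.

lx·mx for x ≥ 3: 1.932, 2.806, 0.22 → sum = 4.958
V_3 = 4.958 / l_3 = 4.958 / 0.84 = 5.902381… → 5.90

5.90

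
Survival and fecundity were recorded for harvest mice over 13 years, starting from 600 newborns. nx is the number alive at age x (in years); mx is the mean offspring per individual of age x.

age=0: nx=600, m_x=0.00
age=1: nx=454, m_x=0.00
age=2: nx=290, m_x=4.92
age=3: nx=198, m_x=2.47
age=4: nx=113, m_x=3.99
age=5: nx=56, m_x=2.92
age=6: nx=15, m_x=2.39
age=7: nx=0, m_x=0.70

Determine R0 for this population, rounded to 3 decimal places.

4.277

lx = nx/n0 = nx/600: 1, 0.75667…, 0.48333…, 0.33, 0.18833…, 0.09333…, 0.025, 0
lx·mx by age: 0, 0, 2.378…, 0.8151, 0.75145…, 0.272533…, 0.05975, 0
R0 = Σ lx·mx = 4.276833… → 4.277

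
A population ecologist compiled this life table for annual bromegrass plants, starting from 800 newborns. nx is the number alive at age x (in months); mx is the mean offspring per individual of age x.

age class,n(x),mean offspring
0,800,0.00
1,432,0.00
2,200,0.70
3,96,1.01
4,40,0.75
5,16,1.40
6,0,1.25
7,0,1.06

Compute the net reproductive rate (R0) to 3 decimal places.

0.362

lx = nx/n0 = nx/800: 1, 0.54, 0.25, 0.12, 0.05, 0.02, 0, 0
lx·mx by age: 0, 0, 0.175, 0.1212, 0.0375, 0.028, 0, 0
R0 = Σ lx·mx = 0.3617 → 0.362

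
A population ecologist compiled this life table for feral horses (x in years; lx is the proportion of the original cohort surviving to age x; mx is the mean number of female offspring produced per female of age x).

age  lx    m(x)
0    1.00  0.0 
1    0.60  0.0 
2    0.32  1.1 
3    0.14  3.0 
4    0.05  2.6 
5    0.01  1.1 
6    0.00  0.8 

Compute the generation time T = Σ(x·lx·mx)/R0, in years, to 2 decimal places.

lx·mx: 0, 0, 0.352, 0.42, 0.13, 0.011, 0 → R0 = 0.913
x·lx·mx: 0, 0, 0.704, 1.26, 0.52, 0.055, 0 → Σ = 2.539
T = 2.539 / 0.913 = 2.780942… → 2.78

2.78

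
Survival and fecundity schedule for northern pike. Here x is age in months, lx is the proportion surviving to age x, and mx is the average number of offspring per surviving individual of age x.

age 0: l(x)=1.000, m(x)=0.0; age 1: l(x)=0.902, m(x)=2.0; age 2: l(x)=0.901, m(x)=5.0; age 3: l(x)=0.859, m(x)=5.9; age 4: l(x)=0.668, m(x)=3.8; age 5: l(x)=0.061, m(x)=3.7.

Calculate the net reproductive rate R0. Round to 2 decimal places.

lx·mx by age: 0, 1.804, 4.505, 5.0681, 2.5384, 0.2257
R0 = Σ lx·mx = 14.1412 → 14.14

14.14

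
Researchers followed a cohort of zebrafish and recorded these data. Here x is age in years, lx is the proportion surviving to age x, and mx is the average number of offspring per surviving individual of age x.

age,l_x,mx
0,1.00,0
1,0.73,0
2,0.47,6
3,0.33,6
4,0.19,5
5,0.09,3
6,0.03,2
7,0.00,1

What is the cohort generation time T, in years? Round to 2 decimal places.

2.81

lx·mx: 0, 0, 2.82, 1.98, 0.95, 0.27, 0.06, 0 → R0 = 6.08
x·lx·mx: 0, 0, 5.64, 5.94, 3.8, 1.35, 0.36, 0 → Σ = 17.09
T = 17.09 / 6.08 = 2.810855… → 2.81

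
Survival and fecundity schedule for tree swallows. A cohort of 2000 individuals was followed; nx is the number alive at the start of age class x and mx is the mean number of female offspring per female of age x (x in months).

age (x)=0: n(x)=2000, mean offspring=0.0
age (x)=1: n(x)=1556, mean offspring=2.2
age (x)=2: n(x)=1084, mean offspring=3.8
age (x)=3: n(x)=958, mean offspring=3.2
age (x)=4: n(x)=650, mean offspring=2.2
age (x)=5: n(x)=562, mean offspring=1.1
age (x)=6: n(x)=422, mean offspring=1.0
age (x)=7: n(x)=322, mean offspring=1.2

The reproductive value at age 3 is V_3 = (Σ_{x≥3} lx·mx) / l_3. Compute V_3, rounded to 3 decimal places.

6.182

lx = nx/n0 = nx/2000: 1, 0.778, 0.542, 0.479, 0.325, 0.281, 0.211, 0.161
lx·mx for x ≥ 3: 1.5328, 0.715, 0.3091, 0.211, 0.1932 → sum = 2.9611
V_3 = 2.9611 / l_3 = 2.9611 / 0.479 = 6.181837… → 6.182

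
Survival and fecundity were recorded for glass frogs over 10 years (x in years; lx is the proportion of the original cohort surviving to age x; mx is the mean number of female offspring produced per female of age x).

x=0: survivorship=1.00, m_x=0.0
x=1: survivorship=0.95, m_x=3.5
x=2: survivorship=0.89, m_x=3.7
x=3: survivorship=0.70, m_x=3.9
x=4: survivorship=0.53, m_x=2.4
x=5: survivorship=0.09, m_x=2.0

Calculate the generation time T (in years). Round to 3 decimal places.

lx·mx: 0, 3.325, 3.293, 2.73, 1.272, 0.18 → R0 = 10.8
x·lx·mx: 0, 3.325, 6.586, 8.19, 5.088, 0.9 → Σ = 24.089
T = 24.089 / 10.8 = 2.230463… → 2.230

2.230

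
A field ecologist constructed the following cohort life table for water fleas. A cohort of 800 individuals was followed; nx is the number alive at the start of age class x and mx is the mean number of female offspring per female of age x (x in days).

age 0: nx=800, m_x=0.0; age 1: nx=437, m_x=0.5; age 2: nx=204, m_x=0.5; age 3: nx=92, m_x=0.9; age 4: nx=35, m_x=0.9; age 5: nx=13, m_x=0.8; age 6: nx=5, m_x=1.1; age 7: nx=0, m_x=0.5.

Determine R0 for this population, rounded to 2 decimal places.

0.56

lx = nx/n0 = nx/800: 1, 0.54625, 0.255, 0.115, 0.04375, 0.01625, 0.00625, 0
lx·mx by age: 0, 0.273125, 0.1275, 0.1035, 0.039375, 0.013, 0.006875, 0
R0 = Σ lx·mx = 0.563375 → 0.56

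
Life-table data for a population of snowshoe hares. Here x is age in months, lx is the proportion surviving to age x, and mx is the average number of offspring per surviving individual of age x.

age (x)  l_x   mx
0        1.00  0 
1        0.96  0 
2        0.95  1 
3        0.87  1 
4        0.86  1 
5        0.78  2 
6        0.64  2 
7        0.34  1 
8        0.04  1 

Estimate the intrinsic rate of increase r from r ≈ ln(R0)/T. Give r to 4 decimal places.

R0 = Σ lx·mx = 0 + 0 + 0.95 + 0.87 + 0.86 + 1.56 + 1.28 + 0.34 + 0.04 = 5.9
Σ x·lx·mx = 26.13; T = 26.13/5.9 = 4.42881…
r ≈ ln(R0)/T = ln(5.9)/4.42881… = 0.400774… → 0.4008

0.4008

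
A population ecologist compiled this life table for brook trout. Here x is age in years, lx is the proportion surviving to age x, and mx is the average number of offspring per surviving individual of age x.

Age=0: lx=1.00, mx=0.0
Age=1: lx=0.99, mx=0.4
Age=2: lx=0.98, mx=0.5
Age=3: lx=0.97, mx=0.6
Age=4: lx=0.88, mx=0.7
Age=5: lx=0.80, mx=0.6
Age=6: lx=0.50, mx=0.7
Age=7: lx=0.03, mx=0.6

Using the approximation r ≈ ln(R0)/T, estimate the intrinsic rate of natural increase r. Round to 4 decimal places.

0.3088

R0 = Σ lx·mx = 0 + 0.396 + 0.49 + 0.582 + 0.616 + 0.48 + 0.35 + 0.018 = 2.932
Σ x·lx·mx = 10.212; T = 10.212/2.932 = 3.48295…
r ≈ ln(R0)/T = ln(2.932)/3.48295… = 0.308843… → 0.3088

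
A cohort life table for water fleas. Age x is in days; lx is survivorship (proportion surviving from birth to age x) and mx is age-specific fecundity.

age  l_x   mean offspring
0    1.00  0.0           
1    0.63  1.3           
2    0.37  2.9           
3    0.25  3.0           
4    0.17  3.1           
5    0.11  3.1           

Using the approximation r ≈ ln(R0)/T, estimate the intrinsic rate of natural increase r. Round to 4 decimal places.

0.4882

R0 = Σ lx·mx = 0 + 0.819 + 1.073 + 0.75 + 0.527 + 0.341 = 3.51
Σ x·lx·mx = 9.028; T = 9.028/3.51 = 2.57208…
r ≈ ln(R0)/T = ln(3.51)/2.57208… = 0.488171… → 0.4882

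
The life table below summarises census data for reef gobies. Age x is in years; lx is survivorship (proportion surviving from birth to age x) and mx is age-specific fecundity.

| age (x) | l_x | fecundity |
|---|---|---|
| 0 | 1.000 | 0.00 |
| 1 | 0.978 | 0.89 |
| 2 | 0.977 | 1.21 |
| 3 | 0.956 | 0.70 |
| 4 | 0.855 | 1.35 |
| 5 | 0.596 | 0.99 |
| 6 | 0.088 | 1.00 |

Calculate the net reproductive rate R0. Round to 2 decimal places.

4.55

lx·mx by age: 0, 0.87042, 1.18217, 0.6692, 1.15425, 0.59004, 0.088
R0 = Σ lx·mx = 4.55408 → 4.55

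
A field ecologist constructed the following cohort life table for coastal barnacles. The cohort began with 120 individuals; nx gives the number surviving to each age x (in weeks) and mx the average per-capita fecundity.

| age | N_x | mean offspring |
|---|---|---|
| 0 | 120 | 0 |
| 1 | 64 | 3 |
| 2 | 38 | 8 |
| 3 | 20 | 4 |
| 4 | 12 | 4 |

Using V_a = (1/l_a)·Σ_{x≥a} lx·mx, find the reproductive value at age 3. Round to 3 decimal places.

6.400

lx = nx/n0 = nx/120: 1, 0.53333…, 0.31667…, 0.16667…, 0.1
lx·mx for x ≥ 3: 0.666667…, 0.4 → sum = 1.066667…
V_3 = 1.066667… / l_3 = 1.066667… / 0.166667… = 6.4… → 6.400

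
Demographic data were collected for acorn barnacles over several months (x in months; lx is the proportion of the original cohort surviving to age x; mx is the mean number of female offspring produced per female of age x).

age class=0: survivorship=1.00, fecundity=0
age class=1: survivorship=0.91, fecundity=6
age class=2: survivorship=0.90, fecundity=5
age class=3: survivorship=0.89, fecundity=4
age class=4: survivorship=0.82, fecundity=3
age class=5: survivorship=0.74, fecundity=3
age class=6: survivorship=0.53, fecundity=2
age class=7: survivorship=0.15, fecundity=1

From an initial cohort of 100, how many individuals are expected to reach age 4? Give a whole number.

Expected survivors = N0 · l_4 = 100 × 0.82 = 82 → 82

82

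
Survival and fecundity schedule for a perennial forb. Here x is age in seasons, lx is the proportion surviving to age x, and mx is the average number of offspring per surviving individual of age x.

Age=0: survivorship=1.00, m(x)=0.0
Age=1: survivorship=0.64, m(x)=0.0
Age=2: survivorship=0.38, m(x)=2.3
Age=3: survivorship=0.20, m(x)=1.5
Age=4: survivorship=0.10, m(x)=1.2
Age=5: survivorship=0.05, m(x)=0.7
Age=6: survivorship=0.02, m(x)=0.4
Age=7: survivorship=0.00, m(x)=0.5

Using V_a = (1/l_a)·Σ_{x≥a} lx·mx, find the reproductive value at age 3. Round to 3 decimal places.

2.315

lx·mx for x ≥ 3: 0.3, 0.12, 0.035, 0.008, 0 → sum = 0.463
V_3 = 0.463 / l_3 = 0.463 / 0.2 = 2.315 → 2.315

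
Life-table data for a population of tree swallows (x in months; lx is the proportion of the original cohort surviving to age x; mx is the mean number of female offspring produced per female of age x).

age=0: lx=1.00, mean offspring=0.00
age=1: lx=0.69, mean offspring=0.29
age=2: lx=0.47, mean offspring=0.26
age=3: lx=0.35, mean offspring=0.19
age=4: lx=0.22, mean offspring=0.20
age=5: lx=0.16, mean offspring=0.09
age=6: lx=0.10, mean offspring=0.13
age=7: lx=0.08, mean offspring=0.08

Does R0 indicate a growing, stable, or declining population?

R0 = Σ lx·mx = 0 + 0.2001 + 0.1222 + 0.0665 + 0.044 + 0.0144 + 0.013 + 0.0064 = 0.4666
R0 < 1, so the population is declining.

declining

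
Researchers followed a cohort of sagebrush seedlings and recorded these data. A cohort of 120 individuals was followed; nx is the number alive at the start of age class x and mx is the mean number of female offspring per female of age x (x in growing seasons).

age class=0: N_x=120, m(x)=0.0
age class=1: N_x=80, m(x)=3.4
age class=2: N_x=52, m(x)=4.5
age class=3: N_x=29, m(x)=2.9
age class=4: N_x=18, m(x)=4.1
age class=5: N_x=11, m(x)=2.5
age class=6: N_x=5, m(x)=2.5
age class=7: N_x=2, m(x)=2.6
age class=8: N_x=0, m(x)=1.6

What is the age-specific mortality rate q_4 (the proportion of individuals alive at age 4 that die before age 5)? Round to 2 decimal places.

0.39

lx = nx/n0 = nx/120: 1, 0.66667…, 0.43333…, 0.24167…, 0.15, 0.09167…, 0.04167…, 0.01667…, 0
q_4 = (l_4 − l_5) / l_4 = (0.15 − 0.091667…) / 0.15
     = 0.058333… / 0.15 = 0.388889… → 0.39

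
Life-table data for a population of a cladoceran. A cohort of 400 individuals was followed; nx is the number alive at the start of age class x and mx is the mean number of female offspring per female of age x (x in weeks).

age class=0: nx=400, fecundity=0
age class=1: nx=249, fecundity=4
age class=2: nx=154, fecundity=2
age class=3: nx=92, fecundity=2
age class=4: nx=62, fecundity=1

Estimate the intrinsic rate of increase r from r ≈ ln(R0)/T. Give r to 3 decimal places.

lx = nx/n0 = nx/400: 1, 0.6225, 0.385, 0.23, 0.155
R0 = Σ lx·mx = 0 + 2.49 + 0.77 + 0.46 + 0.155 = 3.875
Σ x·lx·mx = 6.03; T = 6.03/3.875 = 1.55613…
r ≈ ln(R0)/T = ln(3.875)/1.55613… = 0.87046… → 0.870

0.870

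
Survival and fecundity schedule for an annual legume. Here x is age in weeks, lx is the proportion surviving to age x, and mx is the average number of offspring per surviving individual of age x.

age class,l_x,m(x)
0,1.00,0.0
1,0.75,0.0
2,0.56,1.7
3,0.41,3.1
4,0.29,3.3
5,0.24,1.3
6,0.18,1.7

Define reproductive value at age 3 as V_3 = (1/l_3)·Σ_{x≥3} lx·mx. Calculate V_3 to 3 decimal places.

6.941

lx·mx for x ≥ 3: 1.271, 0.957, 0.312, 0.306 → sum = 2.846
V_3 = 2.846 / l_3 = 2.846 / 0.41 = 6.941463… → 6.941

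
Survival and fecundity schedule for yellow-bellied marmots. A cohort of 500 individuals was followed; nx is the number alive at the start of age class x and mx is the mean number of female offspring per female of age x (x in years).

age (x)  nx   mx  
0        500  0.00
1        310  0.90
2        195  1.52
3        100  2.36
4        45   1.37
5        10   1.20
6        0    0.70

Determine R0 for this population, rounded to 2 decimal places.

1.77

lx = nx/n0 = nx/500: 1, 0.62, 0.39, 0.2, 0.09, 0.02, 0
lx·mx by age: 0, 0.558, 0.5928, 0.472, 0.1233, 0.024, 0
R0 = Σ lx·mx = 1.7701 → 1.77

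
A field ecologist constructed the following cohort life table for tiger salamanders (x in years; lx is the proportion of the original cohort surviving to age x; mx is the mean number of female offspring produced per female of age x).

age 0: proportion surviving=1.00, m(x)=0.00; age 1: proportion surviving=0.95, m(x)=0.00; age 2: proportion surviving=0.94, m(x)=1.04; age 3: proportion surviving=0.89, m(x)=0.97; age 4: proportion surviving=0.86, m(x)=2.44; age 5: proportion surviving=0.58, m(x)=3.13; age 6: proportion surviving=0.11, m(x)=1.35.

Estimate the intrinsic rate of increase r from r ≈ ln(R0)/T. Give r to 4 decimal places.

R0 = Σ lx·mx = 0 + 0 + 0.9776 + 0.8633 + 2.0984 + 1.8154 + 0.1485 = 5.9032
Σ x·lx·mx = 22.9067; T = 22.9067/5.9032 = 3.88039…
r ≈ ln(R0)/T = ln(5.9032)/3.88039… = 0.457556… → 0.4576

0.4576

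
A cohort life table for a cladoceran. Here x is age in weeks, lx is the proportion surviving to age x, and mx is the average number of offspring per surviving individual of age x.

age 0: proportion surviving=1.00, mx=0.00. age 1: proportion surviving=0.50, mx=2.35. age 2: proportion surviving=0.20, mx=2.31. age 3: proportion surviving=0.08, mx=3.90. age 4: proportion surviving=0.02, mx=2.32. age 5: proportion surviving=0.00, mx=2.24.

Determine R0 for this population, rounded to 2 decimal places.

2.00

lx·mx by age: 0, 1.175, 0.462, 0.312, 0.0464, 0
R0 = Σ lx·mx = 1.9954 → 2.00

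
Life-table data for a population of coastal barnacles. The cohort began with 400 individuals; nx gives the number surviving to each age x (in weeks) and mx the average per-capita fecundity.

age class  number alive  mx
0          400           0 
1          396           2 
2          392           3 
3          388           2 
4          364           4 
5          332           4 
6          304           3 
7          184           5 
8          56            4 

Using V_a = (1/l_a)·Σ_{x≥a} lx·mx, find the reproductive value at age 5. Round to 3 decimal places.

10.193

lx = nx/n0 = nx/400: 1, 0.99, 0.98, 0.97, 0.91, 0.83, 0.76, 0.46, 0.14
lx·mx for x ≥ 5: 3.32, 2.28, 2.3, 0.56 → sum = 8.46
V_5 = 8.46 / l_5 = 8.46 / 0.83 = 10.192771… → 10.193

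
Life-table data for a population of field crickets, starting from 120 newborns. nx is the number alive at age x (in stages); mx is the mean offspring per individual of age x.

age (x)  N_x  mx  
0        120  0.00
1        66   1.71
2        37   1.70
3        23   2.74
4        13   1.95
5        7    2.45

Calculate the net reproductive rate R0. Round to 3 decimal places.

2.344

lx = nx/n0 = nx/120: 1, 0.55, 0.30833…, 0.19167…, 0.10833…, 0.05833…
lx·mx by age: 0, 0.9405, 0.524167…, 0.525167…, 0.21125…, 0.142917…
R0 = Σ lx·mx = 2.344… → 2.344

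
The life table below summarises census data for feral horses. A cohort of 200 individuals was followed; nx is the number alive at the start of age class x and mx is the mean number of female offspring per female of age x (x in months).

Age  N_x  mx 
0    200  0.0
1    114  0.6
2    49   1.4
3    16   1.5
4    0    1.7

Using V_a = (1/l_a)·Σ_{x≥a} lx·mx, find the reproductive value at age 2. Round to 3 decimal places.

lx = nx/n0 = nx/200: 1, 0.57, 0.245, 0.08, 0
lx·mx for x ≥ 2: 0.343, 0.12, 0 → sum = 0.463
V_2 = 0.463 / l_2 = 0.463 / 0.245 = 1.889796… → 1.890

1.890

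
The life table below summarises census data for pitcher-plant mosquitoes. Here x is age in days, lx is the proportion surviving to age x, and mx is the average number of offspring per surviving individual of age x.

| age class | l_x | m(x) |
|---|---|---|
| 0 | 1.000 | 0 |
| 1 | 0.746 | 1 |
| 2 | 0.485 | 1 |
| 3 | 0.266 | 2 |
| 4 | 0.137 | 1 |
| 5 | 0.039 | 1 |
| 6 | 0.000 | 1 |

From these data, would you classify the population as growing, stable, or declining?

growing

R0 = Σ lx·mx = 0 + 0.746 + 0.485 + 0.532 + 0.137 + 0.039 + 0 = 1.939
R0 > 1, so the population is growing.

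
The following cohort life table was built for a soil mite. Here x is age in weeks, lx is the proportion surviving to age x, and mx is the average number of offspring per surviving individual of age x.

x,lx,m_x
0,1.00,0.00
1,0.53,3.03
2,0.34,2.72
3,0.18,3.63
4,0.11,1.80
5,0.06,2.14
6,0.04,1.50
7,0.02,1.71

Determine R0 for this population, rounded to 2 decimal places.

lx·mx by age: 0, 1.6059, 0.9248, 0.6534, 0.198, 0.1284, 0.06, 0.0342
R0 = Σ lx·mx = 3.6047 → 3.60

3.60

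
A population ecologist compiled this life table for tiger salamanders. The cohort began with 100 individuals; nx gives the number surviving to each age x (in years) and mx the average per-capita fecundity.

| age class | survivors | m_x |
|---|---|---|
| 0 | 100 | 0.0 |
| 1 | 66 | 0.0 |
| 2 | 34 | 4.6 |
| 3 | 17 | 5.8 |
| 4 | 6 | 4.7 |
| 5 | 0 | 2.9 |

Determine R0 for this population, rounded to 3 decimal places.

lx = nx/n0 = nx/100: 1, 0.66, 0.34, 0.17, 0.06, 0
lx·mx by age: 0, 0, 1.564, 0.986, 0.282, 0
R0 = Σ lx·mx = 2.832 → 2.832

2.832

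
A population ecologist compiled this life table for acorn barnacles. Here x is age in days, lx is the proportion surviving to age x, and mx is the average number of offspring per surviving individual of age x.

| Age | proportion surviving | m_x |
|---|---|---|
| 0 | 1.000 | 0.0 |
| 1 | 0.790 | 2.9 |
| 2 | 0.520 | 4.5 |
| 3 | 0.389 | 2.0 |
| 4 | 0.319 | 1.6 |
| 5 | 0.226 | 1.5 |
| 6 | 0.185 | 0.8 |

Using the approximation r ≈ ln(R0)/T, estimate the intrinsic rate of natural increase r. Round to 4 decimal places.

0.8542

R0 = Σ lx·mx = 0 + 2.291 + 2.34 + 0.778 + 0.5104 + 0.339 + 0.148 = 6.4064
Σ x·lx·mx = 13.9296; T = 13.9296/6.4064 = 2.17433…
r ≈ ln(R0)/T = ln(6.4064)/2.17433… = 0.854195… → 0.8542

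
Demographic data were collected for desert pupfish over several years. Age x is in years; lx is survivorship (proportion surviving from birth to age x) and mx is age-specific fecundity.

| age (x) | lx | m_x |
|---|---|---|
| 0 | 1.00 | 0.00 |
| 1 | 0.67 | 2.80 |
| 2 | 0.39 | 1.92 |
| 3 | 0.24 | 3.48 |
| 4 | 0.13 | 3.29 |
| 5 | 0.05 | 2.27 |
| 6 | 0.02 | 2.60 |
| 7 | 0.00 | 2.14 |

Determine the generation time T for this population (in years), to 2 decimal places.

lx·mx: 0, 1.876, 0.7488, 0.8352, 0.4277, 0.1135, 0.052, 0 → R0 = 4.0532
x·lx·mx: 0, 1.876, 1.4976, 2.5056, 1.7108, 0.5675, 0.312, 0 → Σ = 8.4695
T = 8.4695 / 4.0532 = 2.089584… → 2.09

2.09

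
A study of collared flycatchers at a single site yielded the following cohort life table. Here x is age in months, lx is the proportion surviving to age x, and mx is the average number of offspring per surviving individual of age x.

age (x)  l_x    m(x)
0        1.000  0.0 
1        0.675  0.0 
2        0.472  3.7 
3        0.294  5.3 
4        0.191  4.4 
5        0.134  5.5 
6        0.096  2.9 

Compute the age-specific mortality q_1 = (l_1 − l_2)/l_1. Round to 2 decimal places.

0.30

q_1 = (l_1 − l_2) / l_1 = (0.675 − 0.472) / 0.675
     = 0.203 / 0.675 = 0.300741… → 0.30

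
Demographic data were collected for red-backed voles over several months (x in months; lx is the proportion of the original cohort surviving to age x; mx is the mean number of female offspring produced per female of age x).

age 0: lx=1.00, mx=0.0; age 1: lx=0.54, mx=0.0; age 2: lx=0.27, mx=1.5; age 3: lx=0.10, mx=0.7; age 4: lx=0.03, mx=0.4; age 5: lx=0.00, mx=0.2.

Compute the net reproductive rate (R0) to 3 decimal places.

0.487

lx·mx by age: 0, 0, 0.405, 0.07, 0.012, 0
R0 = Σ lx·mx = 0.487 → 0.487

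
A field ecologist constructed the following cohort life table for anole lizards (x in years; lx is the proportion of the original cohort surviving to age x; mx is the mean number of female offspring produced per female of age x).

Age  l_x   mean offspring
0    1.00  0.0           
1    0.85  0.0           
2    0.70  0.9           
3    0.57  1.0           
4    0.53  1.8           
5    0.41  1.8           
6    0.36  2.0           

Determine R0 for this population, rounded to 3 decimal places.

lx·mx by age: 0, 0, 0.63, 0.57, 0.954, 0.738, 0.72
R0 = Σ lx·mx = 3.612 → 3.612

3.612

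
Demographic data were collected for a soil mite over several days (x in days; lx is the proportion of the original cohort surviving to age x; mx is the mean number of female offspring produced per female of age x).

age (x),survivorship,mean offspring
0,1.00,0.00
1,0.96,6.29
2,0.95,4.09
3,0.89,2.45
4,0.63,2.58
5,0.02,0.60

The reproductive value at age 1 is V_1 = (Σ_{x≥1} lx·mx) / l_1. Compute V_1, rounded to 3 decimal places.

lx·mx for x ≥ 1: 6.0384, 3.8855, 2.1805, 1.6254, 0.012 → sum = 13.7418
V_1 = 13.7418 / l_1 = 13.7418 / 0.96 = 14.314375 → 14.314

14.314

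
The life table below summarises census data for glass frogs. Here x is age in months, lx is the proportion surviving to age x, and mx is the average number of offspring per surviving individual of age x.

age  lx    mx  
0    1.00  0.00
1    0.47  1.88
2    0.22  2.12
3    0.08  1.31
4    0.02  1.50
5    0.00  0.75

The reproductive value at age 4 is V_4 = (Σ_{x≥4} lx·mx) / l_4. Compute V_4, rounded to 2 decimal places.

lx·mx for x ≥ 4: 0.03, 0 → sum = 0.03
V_4 = 0.03 / l_4 = 0.03 / 0.02 = 1.5 → 1.50

1.50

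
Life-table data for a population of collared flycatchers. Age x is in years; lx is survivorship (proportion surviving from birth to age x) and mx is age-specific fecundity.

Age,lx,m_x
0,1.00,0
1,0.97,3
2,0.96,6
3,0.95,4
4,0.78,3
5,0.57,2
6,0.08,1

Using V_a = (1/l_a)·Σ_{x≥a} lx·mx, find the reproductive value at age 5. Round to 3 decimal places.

lx·mx for x ≥ 5: 1.14, 0.08 → sum = 1.22
V_5 = 1.22 / l_5 = 1.22 / 0.57 = 2.140351… → 2.140

2.140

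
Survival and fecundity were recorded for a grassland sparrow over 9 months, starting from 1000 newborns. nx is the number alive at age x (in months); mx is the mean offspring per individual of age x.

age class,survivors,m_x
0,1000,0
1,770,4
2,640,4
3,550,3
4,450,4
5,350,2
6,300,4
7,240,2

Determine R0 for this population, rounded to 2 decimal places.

lx = nx/n0 = nx/1000: 1, 0.77, 0.64, 0.55, 0.45, 0.35, 0.3, 0.24
lx·mx by age: 0, 3.08, 2.56, 1.65, 1.8, 0.7, 1.2, 0.48
R0 = Σ lx·mx = 11.47 → 11.47

11.47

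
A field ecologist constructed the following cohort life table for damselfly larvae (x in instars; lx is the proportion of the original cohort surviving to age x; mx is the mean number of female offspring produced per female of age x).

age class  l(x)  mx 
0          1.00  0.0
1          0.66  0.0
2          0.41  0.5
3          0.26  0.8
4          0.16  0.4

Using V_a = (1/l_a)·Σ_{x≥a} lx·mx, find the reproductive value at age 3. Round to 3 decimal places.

lx·mx for x ≥ 3: 0.208, 0.064 → sum = 0.272
V_3 = 0.272 / l_3 = 0.272 / 0.26 = 1.046154… → 1.046

1.046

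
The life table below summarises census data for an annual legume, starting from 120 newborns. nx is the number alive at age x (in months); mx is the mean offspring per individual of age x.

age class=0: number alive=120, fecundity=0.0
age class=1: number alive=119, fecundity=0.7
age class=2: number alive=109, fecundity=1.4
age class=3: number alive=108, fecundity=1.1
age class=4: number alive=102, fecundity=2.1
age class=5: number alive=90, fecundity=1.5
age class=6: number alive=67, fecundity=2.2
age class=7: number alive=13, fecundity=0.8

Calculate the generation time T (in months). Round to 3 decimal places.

3.753

lx = nx/n0 = nx/120: 1, 0.99167…, 0.90833…, 0.9, 0.85, 0.75, 0.55833…, 0.10833…
lx·mx: 0, 0.694167…, 1.271667…, 0.99, 1.785, 1.125, 1.228333…, 0.086667… → R0 = 7.180833…
x·lx·mx: 0, 0.694167…, 2.543333…, 2.97, 7.14, 5.625, 7.37…, 0.606667… → Σ = 26.949167…
T = 26.949167… / 7.180833… = 3.75293… → 3.753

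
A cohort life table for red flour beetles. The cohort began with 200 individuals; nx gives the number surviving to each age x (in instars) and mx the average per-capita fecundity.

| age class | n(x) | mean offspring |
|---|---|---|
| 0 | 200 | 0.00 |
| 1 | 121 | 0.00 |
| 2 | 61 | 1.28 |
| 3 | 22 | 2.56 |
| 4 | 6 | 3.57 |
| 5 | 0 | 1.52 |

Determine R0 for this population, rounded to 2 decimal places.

lx = nx/n0 = nx/200: 1, 0.605, 0.305, 0.11, 0.03, 0
lx·mx by age: 0, 0, 0.3904, 0.2816, 0.1071, 0
R0 = Σ lx·mx = 0.7791 → 0.78

0.78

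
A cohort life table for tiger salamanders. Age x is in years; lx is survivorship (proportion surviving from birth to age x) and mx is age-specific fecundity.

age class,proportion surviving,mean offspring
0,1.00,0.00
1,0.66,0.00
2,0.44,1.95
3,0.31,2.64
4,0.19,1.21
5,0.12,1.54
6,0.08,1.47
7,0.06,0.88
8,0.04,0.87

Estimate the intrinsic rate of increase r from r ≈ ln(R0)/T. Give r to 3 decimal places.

0.259

R0 = Σ lx·mx = 0 + 0 + 0.858 + 0.8184 + 0.2299 + 0.1848 + 0.1176 + 0.0528 + 0.0348 = 2.2963
Σ x·lx·mx = 7.3684; T = 7.3684/2.2963 = 3.20881…
r ≈ ln(R0)/T = ln(2.2963)/3.20881… = 0.25907… → 0.259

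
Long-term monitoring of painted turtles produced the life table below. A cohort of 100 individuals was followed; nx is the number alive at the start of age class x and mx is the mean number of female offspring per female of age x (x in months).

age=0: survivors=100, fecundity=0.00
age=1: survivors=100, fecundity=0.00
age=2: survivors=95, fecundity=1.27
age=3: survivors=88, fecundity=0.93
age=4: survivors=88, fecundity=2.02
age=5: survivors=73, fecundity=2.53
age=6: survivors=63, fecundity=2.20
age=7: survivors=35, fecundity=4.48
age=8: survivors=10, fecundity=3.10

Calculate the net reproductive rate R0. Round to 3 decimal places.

lx = nx/n0 = nx/100: 1, 1, 0.95, 0.88, 0.88, 0.73, 0.63, 0.35, 0.1
lx·mx by age: 0, 0, 1.2065, 0.8184, 1.7776, 1.8469, 1.386, 1.568, 0.31
R0 = Σ lx·mx = 8.9134 → 8.913

8.913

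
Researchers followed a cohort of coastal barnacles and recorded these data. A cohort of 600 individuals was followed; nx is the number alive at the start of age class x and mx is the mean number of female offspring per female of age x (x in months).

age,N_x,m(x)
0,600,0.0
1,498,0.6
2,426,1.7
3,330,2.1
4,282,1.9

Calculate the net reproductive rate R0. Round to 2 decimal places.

lx = nx/n0 = nx/600: 1, 0.83, 0.71, 0.55, 0.47
lx·mx by age: 0, 0.498, 1.207, 1.155, 0.893
R0 = Σ lx·mx = 3.753 → 3.75

3.75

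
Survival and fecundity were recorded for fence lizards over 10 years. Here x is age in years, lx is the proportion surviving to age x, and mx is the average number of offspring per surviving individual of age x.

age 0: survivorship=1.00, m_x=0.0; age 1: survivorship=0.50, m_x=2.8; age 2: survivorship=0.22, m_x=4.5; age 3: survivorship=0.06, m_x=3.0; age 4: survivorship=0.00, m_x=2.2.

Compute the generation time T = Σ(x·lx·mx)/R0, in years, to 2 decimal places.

1.53

lx·mx: 0, 1.4, 0.99, 0.18, 0 → R0 = 2.57
x·lx·mx: 0, 1.4, 1.98, 0.54, 0 → Σ = 3.92
T = 3.92 / 2.57 = 1.525292… → 1.53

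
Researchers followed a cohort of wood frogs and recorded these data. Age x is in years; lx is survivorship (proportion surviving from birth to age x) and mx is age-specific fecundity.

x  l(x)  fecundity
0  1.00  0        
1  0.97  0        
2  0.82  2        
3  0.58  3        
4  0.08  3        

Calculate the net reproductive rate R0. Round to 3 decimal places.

3.620

lx·mx by age: 0, 0, 1.64, 1.74, 0.24
R0 = Σ lx·mx = 3.62 → 3.620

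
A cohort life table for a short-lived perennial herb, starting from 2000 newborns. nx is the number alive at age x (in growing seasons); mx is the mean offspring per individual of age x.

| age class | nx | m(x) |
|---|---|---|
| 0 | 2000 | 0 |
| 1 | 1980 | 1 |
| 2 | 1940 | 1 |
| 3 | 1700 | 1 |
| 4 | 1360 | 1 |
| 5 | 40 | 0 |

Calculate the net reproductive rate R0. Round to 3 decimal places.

3.490

lx = nx/n0 = nx/2000: 1, 0.99, 0.97, 0.85, 0.68, 0.02
lx·mx by age: 0, 0.99, 0.97, 0.85, 0.68, 0
R0 = Σ lx·mx = 3.49 → 3.490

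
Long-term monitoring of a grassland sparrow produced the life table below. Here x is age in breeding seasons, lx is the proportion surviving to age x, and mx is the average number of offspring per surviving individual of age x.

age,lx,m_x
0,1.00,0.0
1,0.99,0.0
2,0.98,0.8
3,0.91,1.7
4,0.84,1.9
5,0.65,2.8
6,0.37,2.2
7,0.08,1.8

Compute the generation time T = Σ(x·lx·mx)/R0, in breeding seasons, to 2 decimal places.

4.11

lx·mx: 0, 0, 0.784, 1.547, 1.596, 1.82, 0.814, 0.144 → R0 = 6.705
x·lx·mx: 0, 0, 1.568, 4.641, 6.384, 9.1, 4.884, 1.008 → Σ = 27.585
T = 27.585 / 6.705 = 4.114094… → 4.11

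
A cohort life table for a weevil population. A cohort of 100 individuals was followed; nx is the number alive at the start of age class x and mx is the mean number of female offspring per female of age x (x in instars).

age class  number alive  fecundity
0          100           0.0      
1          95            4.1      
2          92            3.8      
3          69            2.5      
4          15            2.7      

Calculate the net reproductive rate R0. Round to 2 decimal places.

9.52

lx = nx/n0 = nx/100: 1, 0.95, 0.92, 0.69, 0.15
lx·mx by age: 0, 3.895, 3.496, 1.725, 0.405
R0 = Σ lx·mx = 9.521 → 9.52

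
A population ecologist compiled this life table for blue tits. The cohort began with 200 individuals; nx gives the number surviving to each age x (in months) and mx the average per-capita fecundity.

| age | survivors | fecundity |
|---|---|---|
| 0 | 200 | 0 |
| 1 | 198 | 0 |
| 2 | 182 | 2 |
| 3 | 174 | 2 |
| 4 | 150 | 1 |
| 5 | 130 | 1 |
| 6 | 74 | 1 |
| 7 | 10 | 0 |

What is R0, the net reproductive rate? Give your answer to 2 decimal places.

lx = nx/n0 = nx/200: 1, 0.99, 0.91, 0.87, 0.75, 0.65, 0.37, 0.05
lx·mx by age: 0, 0, 1.82, 1.74, 0.75, 0.65, 0.37, 0
R0 = Σ lx·mx = 5.33 → 5.33

5.33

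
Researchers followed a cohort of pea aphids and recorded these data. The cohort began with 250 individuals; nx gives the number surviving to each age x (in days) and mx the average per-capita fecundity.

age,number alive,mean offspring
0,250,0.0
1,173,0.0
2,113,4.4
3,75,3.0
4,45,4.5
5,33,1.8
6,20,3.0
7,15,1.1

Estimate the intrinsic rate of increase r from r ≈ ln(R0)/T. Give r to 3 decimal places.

0.471

lx = nx/n0 = nx/250: 1, 0.692, 0.452, 0.3, 0.18, 0.132, 0.08, 0.06
R0 = Σ lx·mx = 0 + 0 + 1.9888 + 0.9 + 0.81 + 0.2376 + 0.24 + 0.066 = 4.2424
Σ x·lx·mx = 13.0076; T = 13.0076/4.2424 = 3.06609…
r ≈ ln(R0)/T = ln(4.2424)/3.06609… = 0.47133… → 0.471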